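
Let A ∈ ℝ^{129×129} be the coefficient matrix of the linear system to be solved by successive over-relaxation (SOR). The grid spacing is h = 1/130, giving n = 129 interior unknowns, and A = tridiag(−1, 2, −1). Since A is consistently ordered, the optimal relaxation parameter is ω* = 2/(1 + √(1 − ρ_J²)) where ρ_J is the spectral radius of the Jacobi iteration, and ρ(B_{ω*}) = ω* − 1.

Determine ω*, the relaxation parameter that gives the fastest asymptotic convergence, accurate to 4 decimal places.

ρ_J = max_k |cos(kπ/130)| = cos(π/130) = 0.9997
root = sin(π/130) = 0.02416  (since 1−cos² = sin²).
ω* = 2/(1 + 0.02416) = 2/1.02416 = 1.9528.
Hence ρ(B_{ω*}) = 1.9528 − 1 = 0.9528.

ω* = 1.9528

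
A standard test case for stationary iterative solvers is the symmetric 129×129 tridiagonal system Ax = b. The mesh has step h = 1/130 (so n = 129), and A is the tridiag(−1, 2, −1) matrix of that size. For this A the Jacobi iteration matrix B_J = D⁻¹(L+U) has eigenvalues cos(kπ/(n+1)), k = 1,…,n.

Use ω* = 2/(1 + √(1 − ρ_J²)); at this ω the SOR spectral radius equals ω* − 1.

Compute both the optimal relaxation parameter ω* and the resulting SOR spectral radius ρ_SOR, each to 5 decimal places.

ρ_J = max_k |cos(kπ/130)| = cos(π/130) = 0.99971
√(1−ρ_J²) simplifies to sin(π/130) = 0.024164.
ω* = 2 / (1 + 0.024164) = 2 / 1.024164 ≈ 1.95281.
ρ_SOR = ω* − 1 ≈ 0.95281.

ω* = 1.95281, ρ_SOR = 0.95281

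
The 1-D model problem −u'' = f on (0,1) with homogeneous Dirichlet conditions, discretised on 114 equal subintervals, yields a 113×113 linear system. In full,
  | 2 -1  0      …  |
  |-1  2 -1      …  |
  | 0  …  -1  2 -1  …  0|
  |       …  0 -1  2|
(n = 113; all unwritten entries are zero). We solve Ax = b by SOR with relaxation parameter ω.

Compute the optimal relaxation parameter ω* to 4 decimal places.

With n=113, ρ(Jacobi) = cos(π/114) = 0.9996.
root = sin(π/114) = 0.02755  (since 1−cos² = sin²).
[ω*] 2 ÷ (1 + 0.02755) = 2 ÷ 1.02755 = 1.9464.
ρ(B_{ω*}) = ω*−1 = 0.9464

ω* = 1.9464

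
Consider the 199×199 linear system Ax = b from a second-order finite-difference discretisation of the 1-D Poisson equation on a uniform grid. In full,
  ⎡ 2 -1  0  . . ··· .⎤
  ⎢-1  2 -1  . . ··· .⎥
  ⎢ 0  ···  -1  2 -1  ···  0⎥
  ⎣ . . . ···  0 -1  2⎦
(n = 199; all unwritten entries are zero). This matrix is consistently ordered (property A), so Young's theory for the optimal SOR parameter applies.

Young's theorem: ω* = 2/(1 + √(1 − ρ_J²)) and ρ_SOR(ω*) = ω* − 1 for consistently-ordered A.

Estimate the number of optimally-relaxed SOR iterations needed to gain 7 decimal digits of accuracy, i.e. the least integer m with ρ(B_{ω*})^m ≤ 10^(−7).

m = 514

B_J for the 199×199 system has eigenvalues cos(kπ/200); ρ_J = cos(π/200) = 0.9998766.
1 − cos²(π/200) = sin²(π/200) ⇒ √(1−ρ_J²) = sin(π/200) = 0.0157073.
ω* = 2/(1 + 0.0157073) = 2/1.0157073 = 1.9690712.
and ρ(B_{ω*}) = 1.9690712 − 1 = 0.9690712.
For 7 digits: m = 7·ln10 / (−ln 0.9690712) = 16.1181/0.0314172 = 513.034; round up → m = 514.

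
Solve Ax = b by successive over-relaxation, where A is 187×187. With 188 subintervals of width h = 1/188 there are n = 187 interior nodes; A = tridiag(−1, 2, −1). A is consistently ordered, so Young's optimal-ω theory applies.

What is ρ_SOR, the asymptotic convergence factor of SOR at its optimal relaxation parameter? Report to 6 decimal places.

ρ_SOR = 0.967130

n=187: λ(B_J) = 1 − λ(A)/2 = cos(kπ/188); k=1 gives ρ_J = 0.999860.
1 − cos²(π/188) = sin²(π/188) ⇒ √(1−ρ_J²) = sin(π/188) = 0.0167098.
Young: ω* = 2/(1+√(1−ρ_J²)) = 2/(1+0.0167098) = 2/1.0167098 = 1.967130.
At ω = 1.967130 every |λ(B_ω)| = ω−1, so ρ_SOR = 0.967130.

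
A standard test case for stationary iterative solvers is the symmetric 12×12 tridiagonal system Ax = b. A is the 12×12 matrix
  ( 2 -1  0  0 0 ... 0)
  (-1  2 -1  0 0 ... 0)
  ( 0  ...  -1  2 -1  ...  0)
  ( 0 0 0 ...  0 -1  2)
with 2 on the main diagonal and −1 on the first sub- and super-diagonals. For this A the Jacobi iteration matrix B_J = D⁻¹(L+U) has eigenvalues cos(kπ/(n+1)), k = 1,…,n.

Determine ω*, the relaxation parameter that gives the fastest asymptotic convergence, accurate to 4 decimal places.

ω* = 1.6138

B_J for the 12×12 system has eigenvalues cos(kπ/13); ρ_J = cos(π/13) = 0.9709.
√(1−ρ_J²) = |sin(π/13)| = 0.23932
ω* = 2/(1 + 0.23932) = 2/1.23932 = 1.6138.
Hence ρ(B_{ω*}) = 1.6138 − 1 = 0.6138.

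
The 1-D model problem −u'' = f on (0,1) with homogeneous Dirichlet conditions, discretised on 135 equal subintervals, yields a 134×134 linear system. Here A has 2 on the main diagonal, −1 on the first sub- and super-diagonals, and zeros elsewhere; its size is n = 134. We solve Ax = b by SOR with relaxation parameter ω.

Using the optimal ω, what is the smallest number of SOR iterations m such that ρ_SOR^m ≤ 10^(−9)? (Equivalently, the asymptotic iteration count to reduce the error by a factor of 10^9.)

m = 446

spectrum of D⁻¹(L+U) = {cos(kπ/135) : 1≤k≤134}; ρ_J = cos(π/135) = 0.9997292.
√(1−ρ_J²) simplifies to sin(π/135) = 0.0232690.
Then 2/(1+√(1−ρ_J²)) = 2/(1+0.0232690); ω* = 2/1.0232690 = 1.9545203.
and ρ(B_{ω*}) = 1.9545203 − 1 = 0.9545203.
ρ_SOR^m ≤ 10^(−9) ⇔ m ≥ 9·ln10/(−ln 0.9545203) = 20.7233/0.0465464 = 445.218; m = ⌈445.218⌉ = 446.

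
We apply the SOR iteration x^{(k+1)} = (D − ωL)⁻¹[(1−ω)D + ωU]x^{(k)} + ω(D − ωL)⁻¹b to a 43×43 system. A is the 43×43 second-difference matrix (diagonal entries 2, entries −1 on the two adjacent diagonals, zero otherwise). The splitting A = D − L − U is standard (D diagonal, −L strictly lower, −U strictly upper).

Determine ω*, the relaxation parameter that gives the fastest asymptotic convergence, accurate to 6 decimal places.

ω* = 1.866822

spectrum of D⁻¹(L+U) = {cos(kπ/44) : 1≤k≤43}; ρ_J = cos(π/44) = 0.997452.
√(1−ρ_J²) = |sin(π/44)| = 0.0713392
ω* = 2/(1 + 0.0713392) = 2/1.0713392 = 1.866822.
ρ_SOR = ω* − 1 = 1.866822 − 1 = 0.866822.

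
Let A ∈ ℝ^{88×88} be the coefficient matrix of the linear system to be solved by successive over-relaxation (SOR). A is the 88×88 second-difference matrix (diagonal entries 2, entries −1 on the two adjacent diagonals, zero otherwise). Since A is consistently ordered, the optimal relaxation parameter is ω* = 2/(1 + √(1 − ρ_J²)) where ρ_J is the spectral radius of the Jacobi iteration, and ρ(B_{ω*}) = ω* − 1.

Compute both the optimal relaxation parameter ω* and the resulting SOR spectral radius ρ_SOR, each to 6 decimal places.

B_J for the 88×88 system has eigenvalues cos(kπ/89); ρ_J = cos(π/89) = 0.999377.
1 − cos²(π/89) = sin²(π/89) ⇒ √(1−ρ_J²) = sin(π/89) = 0.0352915.
So ω* = 2/1.0352915 = 1.931823 (Young).
Hence ρ(B_{ω*}) = 1.931823 − 1 = 0.931823.

ω* = 1.931823, ρ_SOR = 0.931823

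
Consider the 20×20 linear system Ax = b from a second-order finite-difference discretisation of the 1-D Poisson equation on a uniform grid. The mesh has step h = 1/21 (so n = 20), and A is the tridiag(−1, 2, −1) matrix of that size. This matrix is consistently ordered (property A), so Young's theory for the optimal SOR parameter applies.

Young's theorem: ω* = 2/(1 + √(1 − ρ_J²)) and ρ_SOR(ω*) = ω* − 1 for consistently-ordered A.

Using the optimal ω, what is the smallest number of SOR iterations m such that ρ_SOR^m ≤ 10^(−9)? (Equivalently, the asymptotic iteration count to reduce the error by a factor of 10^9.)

[ρ_J] n=20: ρ(B_J) = cos(π/(n+1)) = cos(π/21) = 0.9888308.
root = sin(π/21) = 0.1490423  (since 1−cos² = sin²).
ω* = 2 / (1 + 0.1490423) = 2 / 1.1490423 ≈ 1.7405800.
Hence ρ(B_{ω*}) = 1.7405800 − 1 = 0.7405800.
m ≥ 9·ln10 / (−ln 0.7405800) = 69.004; smallest integer m = 70.

m = 70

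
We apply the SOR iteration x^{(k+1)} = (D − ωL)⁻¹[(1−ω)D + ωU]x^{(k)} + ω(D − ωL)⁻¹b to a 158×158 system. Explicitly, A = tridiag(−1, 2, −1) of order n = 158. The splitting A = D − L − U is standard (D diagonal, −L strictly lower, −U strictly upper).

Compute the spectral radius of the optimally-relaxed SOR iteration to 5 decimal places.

ρ_SOR = 0.96125

[ρ_J] n=158: ρ(B_J) = cos(π/(n+1)) = cos(π/159) = 0.99980.
√(1−ρ_J²) = |sin(π/159)| = 0.019757
ω* = 2/(1+0.019757) = 1.96125
[ρ_SOR] ω* − 1 = 0.96125.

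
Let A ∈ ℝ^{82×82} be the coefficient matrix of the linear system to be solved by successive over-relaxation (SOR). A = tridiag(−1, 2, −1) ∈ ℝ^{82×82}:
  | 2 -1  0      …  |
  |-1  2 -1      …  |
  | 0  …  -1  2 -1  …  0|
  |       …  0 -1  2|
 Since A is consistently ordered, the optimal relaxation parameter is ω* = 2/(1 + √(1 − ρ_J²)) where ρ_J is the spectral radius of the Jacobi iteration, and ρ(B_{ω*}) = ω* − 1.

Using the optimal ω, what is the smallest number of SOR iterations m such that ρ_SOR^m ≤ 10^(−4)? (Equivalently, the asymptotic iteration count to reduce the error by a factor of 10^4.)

½·tridiag(1,0,1) at n=82: λ_k = cos(kπ/83); max |λ| at k=1 ⇒ ρ_J = cos(π/83) ≈ 0.9992838.
√(1−ρ_J²) simplifies to sin(π/83) = 0.0378415.
ω* = 2/(1 + 0.0378415) = 2/1.0378415 = 1.9270765.
Hence ρ(B_{ω*}) = 1.9270765 − 1 = 0.9270765.
For 4 digits: m = 4·ln10 / (−ln 0.9270765) = 9.21034/0.0757192 = 121.638; round up → m = 122.

m = 122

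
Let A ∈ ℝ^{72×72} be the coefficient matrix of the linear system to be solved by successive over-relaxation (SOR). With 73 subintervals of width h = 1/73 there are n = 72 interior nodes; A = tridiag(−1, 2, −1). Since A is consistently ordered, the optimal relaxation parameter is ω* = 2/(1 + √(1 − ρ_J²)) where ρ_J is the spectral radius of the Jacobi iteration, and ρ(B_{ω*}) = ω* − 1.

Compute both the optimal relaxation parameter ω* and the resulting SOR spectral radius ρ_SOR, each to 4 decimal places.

ω* = 1.9175, ρ_SOR = 0.9175

ρ_J = max_k |cos(kπ/73)| = cos(π/73) = 0.9991
1 − cos²(π/73) = sin²(π/73) ⇒ √(1−ρ_J²) = sin(π/73) = 0.04302.
ω* = 2/(1+0.04302) = 1.9175
ρ_SOR = ω* − 1 ≈ 0.9175.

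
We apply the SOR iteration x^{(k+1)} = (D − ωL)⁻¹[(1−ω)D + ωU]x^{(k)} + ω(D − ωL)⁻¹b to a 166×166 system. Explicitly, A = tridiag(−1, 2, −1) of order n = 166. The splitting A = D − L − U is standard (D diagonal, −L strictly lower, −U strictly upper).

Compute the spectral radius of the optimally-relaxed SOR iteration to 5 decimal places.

ρ_SOR = 0.96307

B_J for the 166×166 system has eigenvalues cos(kπ/167); ρ_J = cos(π/167) = 0.99982.
root = sin(π/167) = 0.018811  (since 1−cos² = sin²).
So ω* = 2/1.018811 = 1.96307 (Young).
ρ(B_{ω*}) = ω*−1 = 0.96307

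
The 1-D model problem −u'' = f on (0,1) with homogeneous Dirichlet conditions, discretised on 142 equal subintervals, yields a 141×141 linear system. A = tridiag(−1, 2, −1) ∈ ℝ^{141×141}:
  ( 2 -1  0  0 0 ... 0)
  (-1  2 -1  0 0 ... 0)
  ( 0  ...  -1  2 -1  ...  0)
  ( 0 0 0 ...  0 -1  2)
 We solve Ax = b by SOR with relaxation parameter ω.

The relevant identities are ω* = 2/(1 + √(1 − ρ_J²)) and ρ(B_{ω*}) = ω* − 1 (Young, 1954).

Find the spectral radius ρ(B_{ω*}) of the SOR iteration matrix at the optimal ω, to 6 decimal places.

ρ_SOR = 0.956713

[ρ_J] n=141: ρ(B_J) = cos(π/(n+1)) = cos(π/142) = 0.999755.
√(1 − cos²(π/142)) = sin(π/142) ≈ 0.0221221.
ω* = 2/(1 + 0.0221221) = 2/1.0221221 = 1.956713.
and ρ(B_{ω*}) = 1.956713 − 1 = 0.956713.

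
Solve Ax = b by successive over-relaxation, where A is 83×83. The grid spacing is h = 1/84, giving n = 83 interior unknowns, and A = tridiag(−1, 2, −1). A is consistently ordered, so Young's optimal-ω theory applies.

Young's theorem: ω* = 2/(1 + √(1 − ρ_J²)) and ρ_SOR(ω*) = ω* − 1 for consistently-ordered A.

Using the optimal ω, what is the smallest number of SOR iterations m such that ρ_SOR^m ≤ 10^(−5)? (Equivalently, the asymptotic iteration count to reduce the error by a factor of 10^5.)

½·tridiag(1,0,1) at n=83: λ_k = cos(kπ/84); max |λ| at k=1 ⇒ ρ_J = cos(π/84) ≈ 0.9993007.
√(1−ρ_J²) simplifies to sin(π/84) = 0.0373912.
So ω* = 2/1.0373912 = 1.9279130 (Young).
Hence ρ(B_{ω*}) = 1.9279130 − 1 = 0.9279130.
m ≥ 5·ln10 / (−ln 0.9279130) = 153.880; smallest integer m = 154.

m = 154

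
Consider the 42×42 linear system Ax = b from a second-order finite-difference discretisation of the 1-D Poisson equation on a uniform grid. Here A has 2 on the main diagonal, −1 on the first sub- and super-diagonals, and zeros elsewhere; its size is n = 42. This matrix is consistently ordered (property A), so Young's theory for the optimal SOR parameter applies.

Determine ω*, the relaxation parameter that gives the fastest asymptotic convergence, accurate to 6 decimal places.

ω* = 1.863941

n=42: λ(B_J) = 1 − λ(A)/2 = cos(kπ/43); k=1 gives ρ_J = 0.997332.
√(1−ρ_J²) simplifies to sin(π/43) = 0.0729953.
ω* = 2 / (1 + 0.0729953) = 2 / 1.0729953 ≈ 1.863941.
and ρ(B_{ω*}) = 1.863941 − 1 = 0.863941.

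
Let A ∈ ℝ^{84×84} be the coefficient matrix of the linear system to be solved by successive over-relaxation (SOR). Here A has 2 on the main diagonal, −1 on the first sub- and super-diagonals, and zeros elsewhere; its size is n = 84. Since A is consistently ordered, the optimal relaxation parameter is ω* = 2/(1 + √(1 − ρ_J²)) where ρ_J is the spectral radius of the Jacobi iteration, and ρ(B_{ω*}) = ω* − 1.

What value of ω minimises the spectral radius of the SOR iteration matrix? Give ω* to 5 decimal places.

n=84: λ(B_J) = 1 − λ(A)/2 = cos(kπ/85); k=1 gives ρ_J = 0.99932.
√(1−ρ_J²) = |sin(π/85)| = 0.036951
ω* = 2/(1 + 0.036951) = 2/1.036951 = 1.92873.
At ω = 1.92873 every |λ(B_ω)| = ω−1, so ρ_SOR = 0.92873.

ω* = 1.92873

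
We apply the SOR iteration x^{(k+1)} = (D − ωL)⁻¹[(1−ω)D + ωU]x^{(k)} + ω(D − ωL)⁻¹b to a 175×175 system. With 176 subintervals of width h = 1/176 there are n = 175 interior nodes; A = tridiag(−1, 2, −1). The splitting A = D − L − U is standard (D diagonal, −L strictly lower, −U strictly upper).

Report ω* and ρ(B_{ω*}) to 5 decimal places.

B_J for the 175×175 system has eigenvalues cos(kπ/176); ρ_J = cos(π/176) = 0.99984.
√(1−ρ_J²) = |sin(π/176)| = 0.017849
ω* = 2/(1+0.017849) = 1.96493
ρ(B_{ω*}) = ω*−1 = 0.96493

ω* = 1.96493, ρ_SOR = 0.96493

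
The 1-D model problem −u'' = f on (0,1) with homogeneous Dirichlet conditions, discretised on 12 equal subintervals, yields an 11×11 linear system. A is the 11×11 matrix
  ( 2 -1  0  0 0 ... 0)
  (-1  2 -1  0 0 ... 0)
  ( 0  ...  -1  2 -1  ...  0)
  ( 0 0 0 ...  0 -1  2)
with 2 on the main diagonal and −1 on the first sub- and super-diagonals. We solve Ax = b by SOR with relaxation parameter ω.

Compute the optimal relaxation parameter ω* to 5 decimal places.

ω* = 1.58879

With n=11, ρ(Jacobi) = cos(π/12) = 0.96593.
√(1−ρ_J²) simplifies to sin(π/12) = 0.258819.
Young: ω* = 2/(1+√(1−ρ_J²)) = 2/(1+0.258819) = 2/1.258819 = 1.58879.
At ω = 1.58879 every |λ(B_ω)| = ω−1, so ρ_SOR = 0.58879.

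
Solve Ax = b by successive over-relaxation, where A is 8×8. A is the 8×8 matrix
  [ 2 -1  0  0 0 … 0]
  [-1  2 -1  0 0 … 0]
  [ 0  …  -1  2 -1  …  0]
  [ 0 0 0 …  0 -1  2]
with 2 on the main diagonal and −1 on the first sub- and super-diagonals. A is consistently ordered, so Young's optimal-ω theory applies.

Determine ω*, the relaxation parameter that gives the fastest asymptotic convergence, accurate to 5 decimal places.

ω* = 1.49029

ρ_J = max_k |cos(kπ/9)| = cos(π/9) = 0.93969
1 − cos²(π/9) = sin²(π/9) ⇒ √(1−ρ_J²) = sin(π/9) = 0.342020.
ω* = 2/(1 + 0.342020) = 2/1.342020 = 1.49029.
ρ_SOR = ω* − 1 ≈ 0.49029.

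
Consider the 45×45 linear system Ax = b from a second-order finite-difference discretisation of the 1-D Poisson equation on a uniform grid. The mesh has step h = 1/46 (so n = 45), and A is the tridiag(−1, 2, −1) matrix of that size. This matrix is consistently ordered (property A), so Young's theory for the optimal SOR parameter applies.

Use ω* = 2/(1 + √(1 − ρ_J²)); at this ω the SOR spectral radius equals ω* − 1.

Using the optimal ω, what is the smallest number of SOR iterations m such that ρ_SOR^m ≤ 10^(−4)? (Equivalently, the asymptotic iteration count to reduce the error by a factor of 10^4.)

n=45: λ(B_J) = 1 − λ(A)/2 = cos(kπ/46); k=1 gives ρ_J = 0.9976688.
√(1−ρ_J²) = |sin(π/46)| = 0.0682424
ω* = 2 / (1 + 0.0682424) = 2 / 1.0682424 ≈ 1.8722342.
At ω = 1.8722342 every |λ(B_ω)| = ω−1, so ρ_SOR = 0.8722342.
For 4 digits: m = 4·ln10 / (−ln 0.8722342) = 9.21034/0.136697 = 67.378; round up → m = 68.

m = 68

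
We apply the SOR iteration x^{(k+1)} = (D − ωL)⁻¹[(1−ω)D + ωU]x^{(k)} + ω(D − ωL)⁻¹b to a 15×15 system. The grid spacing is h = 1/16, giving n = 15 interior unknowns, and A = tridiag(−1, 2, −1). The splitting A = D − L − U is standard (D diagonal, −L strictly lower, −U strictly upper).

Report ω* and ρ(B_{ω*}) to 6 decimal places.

ω* = 1.673514, ρ_SOR = 0.673514

n=15: λ(B_J) = 1 − λ(A)/2 = cos(kπ/16); k=1 gives ρ_J = 0.980785.
root = sin(π/16) = 0.1950903  (since 1−cos² = sin²).
[ω*] 2 ÷ (1 + 0.1950903) = 2 ÷ 1.1950903 = 1.673514.
ρ_SOR = ω* − 1 ≈ 0.673514.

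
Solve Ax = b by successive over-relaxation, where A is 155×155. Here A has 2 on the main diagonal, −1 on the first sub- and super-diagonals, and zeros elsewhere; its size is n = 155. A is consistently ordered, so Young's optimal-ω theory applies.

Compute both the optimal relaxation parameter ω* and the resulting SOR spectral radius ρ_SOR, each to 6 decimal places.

ω* = 1.960521, ρ_SOR = 0.960521

With n=155, ρ(Jacobi) = cos(π/156) = 0.999797.
1 − cos²(π/156) = sin²(π/156) ⇒ √(1−ρ_J²) = sin(π/156) = 0.0201371.
So ω* = 2/1.0201371 = 1.960521 (Young).
ρ_SOR = ω* − 1 ≈ 0.960521.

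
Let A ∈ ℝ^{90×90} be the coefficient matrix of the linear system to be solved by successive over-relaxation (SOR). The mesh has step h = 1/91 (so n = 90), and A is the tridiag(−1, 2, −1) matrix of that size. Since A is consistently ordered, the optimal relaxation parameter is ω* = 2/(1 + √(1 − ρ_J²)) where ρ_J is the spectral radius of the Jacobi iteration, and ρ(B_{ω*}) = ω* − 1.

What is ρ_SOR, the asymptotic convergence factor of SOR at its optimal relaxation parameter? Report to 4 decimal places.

n=90: λ(B_J) = 1 − λ(A)/2 = cos(kπ/91); k=1 gives ρ_J = 0.9994.
√(1 − cos²(π/91)) = sin(π/91) ≈ 0.03452.
Then 2/(1+√(1−ρ_J²)) = 2/(1+0.03452); ω* = 2/1.03452 = 1.9333.
Hence ρ(B_{ω*}) = 1.9333 − 1 = 0.9333.

ρ_SOR = 0.9333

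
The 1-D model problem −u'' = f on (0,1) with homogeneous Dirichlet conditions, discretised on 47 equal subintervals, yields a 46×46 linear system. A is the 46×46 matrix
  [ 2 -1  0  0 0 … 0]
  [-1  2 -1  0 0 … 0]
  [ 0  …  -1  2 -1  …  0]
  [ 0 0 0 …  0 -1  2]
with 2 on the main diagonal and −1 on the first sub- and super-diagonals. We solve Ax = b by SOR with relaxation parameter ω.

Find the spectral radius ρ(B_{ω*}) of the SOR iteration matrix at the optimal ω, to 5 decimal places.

ρ_J = max_k |cos(kπ/47)| = cos(π/47) = 0.99777
√(1 − cos²(π/47)) = sin(π/47) ≈ 0.066793.
ω* = 2/(1+0.066793) = 1.87478
Hence ρ(B_{ω*}) = 1.87478 − 1 = 0.87478.

ρ_SOR = 0.87478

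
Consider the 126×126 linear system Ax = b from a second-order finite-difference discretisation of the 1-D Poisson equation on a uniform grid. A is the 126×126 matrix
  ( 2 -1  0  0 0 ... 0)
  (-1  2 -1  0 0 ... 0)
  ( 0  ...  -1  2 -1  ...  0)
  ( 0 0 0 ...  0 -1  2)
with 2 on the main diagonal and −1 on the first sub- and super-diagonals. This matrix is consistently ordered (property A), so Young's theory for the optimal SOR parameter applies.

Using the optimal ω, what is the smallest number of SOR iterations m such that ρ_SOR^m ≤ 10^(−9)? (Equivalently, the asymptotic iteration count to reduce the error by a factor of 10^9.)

m = 419

ρ_J = max_k |cos(kπ/127)| = cos(π/127) = 0.9996941
√(1−ρ_J²) simplifies to sin(π/127) = 0.0247344.
[ω*] 2 ÷ (1 + 0.0247344) = 2 ÷ 1.0247344 = 1.9517252.
ρ_SOR = ω* − 1 = 1.9517252 − 1 = 0.9517252.
9·ln10 = 20.7233; −ln(0.9517252) = 0.0494789; m = ⌈20.7233/0.0494789⌉ = ⌈418.831⌉ = 419.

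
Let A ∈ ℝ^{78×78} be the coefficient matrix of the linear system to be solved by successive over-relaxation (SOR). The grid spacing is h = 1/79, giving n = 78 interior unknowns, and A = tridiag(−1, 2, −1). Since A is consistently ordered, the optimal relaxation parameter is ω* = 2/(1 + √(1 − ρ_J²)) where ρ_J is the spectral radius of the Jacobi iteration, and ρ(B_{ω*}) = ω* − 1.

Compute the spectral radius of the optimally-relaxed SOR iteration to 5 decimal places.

With n=78, ρ(Jacobi) = cos(π/79) = 0.99921.
root = sin(π/79) = 0.039757  (since 1−cos² = sin²).
Young: ω* = 2/(1+√(1−ρ_J²)) = 2/(1+0.039757) = 2/1.039757 = 1.92353.
Hence ρ(B_{ω*}) = 1.92353 − 1 = 0.92353.

ρ_SOR = 0.92353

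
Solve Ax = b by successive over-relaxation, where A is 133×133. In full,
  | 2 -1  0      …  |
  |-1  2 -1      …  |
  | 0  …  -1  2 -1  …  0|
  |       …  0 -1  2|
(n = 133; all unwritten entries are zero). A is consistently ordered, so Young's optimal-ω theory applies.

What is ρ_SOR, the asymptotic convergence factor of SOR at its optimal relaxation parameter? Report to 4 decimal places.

ρ_SOR = 0.9542

[ρ_J] n=133: ρ(B_J) = cos(π/(n+1)) = cos(π/134) = 0.9997.
√(1−ρ_J²) = |sin(π/134)| = 0.02344
Then 2/(1+√(1−ρ_J²)) = 2/(1+0.02344); ω* = 2/1.02344 = 1.9542.
Hence ρ(B_{ω*}) = 1.9542 − 1 = 0.9542.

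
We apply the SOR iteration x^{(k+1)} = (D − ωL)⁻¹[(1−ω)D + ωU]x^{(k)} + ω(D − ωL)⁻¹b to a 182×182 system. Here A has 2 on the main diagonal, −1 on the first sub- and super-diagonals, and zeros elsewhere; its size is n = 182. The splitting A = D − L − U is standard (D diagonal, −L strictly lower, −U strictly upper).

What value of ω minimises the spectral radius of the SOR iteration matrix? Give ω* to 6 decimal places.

ω* = 1.966247

B_J for the 182×182 system has eigenvalues cos(kπ/183); ρ_J = cos(π/183) = 0.999853.
√(1 − cos²(π/183)) = sin(π/183) ≈ 0.0171663.
ω* = 2 / (1 + 0.0171663) = 2 / 1.0171663 ≈ 1.966247.
[ρ_SOR] ω* − 1 = 0.966247.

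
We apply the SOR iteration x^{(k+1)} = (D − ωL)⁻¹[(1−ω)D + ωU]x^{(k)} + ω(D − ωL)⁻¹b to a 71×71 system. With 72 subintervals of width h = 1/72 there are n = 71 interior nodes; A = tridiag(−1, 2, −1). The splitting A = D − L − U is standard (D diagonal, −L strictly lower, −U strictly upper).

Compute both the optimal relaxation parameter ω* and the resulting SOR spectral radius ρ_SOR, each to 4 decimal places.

ω* = 1.9164, ρ_SOR = 0.9164

spectrum of D⁻¹(L+U) = {cos(kπ/72) : 1≤k≤71}; ρ_J = cos(π/72) = 0.9990.
√(1 − cos²(π/72)) = sin(π/72) ≈ 0.04362.
[ω*] 2 ÷ (1 + 0.04362) = 2 ÷ 1.04362 = 1.9164.
ρ(B_{ω*}) = ω*−1 = 0.9164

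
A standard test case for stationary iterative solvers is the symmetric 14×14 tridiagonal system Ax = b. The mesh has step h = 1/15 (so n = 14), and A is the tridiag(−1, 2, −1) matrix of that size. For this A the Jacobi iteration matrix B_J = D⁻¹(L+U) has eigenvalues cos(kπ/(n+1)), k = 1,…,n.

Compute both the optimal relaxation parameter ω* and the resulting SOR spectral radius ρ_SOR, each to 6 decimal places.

ω* = 1.655750, ρ_SOR = 0.655750

ρ_J = max_k |cos(kπ/15)| = cos(π/15) = 0.978148
√(1 − cos²(π/15)) = sin(π/15) ≈ 0.2079117.
ω* = 2/(1+0.2079117) = 1.655750
[ρ_SOR] ω* − 1 = 0.655750.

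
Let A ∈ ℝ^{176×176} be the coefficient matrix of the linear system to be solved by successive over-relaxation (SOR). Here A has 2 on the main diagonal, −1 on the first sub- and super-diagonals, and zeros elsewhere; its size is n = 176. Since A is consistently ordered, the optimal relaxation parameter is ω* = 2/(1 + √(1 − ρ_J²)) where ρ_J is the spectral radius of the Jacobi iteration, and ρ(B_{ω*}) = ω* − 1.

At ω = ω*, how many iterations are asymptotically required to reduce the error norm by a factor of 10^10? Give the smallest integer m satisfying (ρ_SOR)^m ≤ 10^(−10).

½·tridiag(1,0,1) at n=176: λ_k = cos(kπ/177); max |λ| at k=1 ⇒ ρ_J = cos(π/177) ≈ 0.9998425.
√(1−ρ_J²) simplifies to sin(π/177) = 0.0177482.
Young: ω* = 2/(1+√(1−ρ_J²)) = 2/(1+0.0177482) = 2/1.0177482 = 1.9651226.
ρ(B_{ω*}) = ω*−1 = 0.9651226
m ≥ 10·ln10 / (−ln 0.9651226) = 648.615; smallest integer m = 649.

m = 649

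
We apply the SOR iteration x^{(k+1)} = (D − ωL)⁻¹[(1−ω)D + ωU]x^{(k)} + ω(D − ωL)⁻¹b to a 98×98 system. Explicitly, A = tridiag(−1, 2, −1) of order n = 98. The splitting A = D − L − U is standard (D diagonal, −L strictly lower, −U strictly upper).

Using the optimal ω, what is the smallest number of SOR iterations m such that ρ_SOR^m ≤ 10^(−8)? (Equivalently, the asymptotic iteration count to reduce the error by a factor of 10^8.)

[ρ_J] n=98: ρ(B_J) = cos(π/(n+1)) = cos(π/99) = 0.9994965.
√(1 − cos²(π/99)) = sin(π/99) ≈ 0.0317279.
So ω* = 2/1.0317279 = 1.9384956 (Young).
ρ(B_{ω*}) = ω*−1 = 0.9384956
m ≥ 8·ln10 / (−ln 0.9384956) = 290.194; smallest integer m = 291.

m = 291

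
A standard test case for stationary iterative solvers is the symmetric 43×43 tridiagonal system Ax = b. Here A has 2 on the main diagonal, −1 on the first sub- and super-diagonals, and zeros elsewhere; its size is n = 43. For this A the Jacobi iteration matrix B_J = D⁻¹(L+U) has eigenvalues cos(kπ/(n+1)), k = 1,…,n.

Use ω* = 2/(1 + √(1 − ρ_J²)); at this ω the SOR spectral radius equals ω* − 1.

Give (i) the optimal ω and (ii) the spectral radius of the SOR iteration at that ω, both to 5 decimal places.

ω* = 1.86682, ρ_SOR = 0.86682

With n=43, ρ(Jacobi) = cos(π/44) = 0.99745.
root = sin(π/44) = 0.071339  (since 1−cos² = sin²).
So ω* = 2/1.071339 = 1.86682 (Young).
ρ_SOR = ω* − 1 ≈ 0.86682.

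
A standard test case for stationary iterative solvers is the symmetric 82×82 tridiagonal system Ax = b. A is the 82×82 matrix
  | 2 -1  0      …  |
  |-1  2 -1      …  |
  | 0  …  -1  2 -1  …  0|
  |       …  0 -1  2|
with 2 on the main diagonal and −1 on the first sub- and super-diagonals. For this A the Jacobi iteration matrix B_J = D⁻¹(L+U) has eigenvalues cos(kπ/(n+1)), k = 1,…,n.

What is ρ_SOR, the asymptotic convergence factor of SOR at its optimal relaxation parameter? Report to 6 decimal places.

ρ_SOR = 0.927077

½·tridiag(1,0,1) at n=82: λ_k = cos(kπ/83); max |λ| at k=1 ⇒ ρ_J = cos(π/83) ≈ 0.999284.
√(1−ρ_J²) = |sin(π/83)| = 0.0378415
Young: ω* = 2/(1+√(1−ρ_J²)) = 2/(1+0.0378415) = 2/1.0378415 = 1.927077.
ρ(B_{ω*}) = ω*−1 = 0.927077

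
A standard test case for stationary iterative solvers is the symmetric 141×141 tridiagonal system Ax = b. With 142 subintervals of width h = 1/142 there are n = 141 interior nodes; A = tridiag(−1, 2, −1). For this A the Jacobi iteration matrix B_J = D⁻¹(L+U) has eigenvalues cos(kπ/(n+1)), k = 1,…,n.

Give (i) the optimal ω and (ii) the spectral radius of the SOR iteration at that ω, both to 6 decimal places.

½·tridiag(1,0,1) at n=141: λ_k = cos(kπ/142); max |λ| at k=1 ⇒ ρ_J = cos(π/142) ≈ 0.999755.
1 − cos²(π/142) = sin²(π/142) ⇒ √(1−ρ_J²) = sin(π/142) = 0.0221221.
So ω* = 2/1.0221221 = 1.956713 (Young).
At ω = 1.956713 every |λ(B_ω)| = ω−1, so ρ_SOR = 0.956713.

ω* = 1.956713, ρ_SOR = 0.956713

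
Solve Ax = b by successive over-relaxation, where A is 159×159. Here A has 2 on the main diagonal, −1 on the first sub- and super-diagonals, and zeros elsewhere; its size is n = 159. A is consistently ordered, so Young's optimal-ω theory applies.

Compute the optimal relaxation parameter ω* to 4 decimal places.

ω* = 1.9615

[ρ_J] n=159: ρ(B_J) = cos(π/(n+1)) = cos(π/160) = 0.9998.
√(1 − cos²(π/160)) = sin(π/160) ≈ 0.01963.
ω* = 2/(1+0.01963) = 1.9615
ρ_SOR = ω* − 1 = 1.9615 − 1 = 0.9615.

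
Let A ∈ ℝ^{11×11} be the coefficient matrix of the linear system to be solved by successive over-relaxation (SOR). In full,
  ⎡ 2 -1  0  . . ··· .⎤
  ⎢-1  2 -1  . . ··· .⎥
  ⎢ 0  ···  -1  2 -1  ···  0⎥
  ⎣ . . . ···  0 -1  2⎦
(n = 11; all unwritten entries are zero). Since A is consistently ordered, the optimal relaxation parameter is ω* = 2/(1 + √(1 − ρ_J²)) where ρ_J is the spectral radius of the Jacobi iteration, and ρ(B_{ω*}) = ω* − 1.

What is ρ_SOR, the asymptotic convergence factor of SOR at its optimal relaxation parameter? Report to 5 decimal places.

With n=11, ρ(Jacobi) = cos(π/12) = 0.96593.
root = sin(π/12) = 0.258819  (since 1−cos² = sin²).
[ω*] 2 ÷ (1 + 0.258819) = 2 ÷ 1.258819 = 1.58879.
and ρ(B_{ω*}) = 1.58879 − 1 = 0.58879.

ρ_SOR = 0.58879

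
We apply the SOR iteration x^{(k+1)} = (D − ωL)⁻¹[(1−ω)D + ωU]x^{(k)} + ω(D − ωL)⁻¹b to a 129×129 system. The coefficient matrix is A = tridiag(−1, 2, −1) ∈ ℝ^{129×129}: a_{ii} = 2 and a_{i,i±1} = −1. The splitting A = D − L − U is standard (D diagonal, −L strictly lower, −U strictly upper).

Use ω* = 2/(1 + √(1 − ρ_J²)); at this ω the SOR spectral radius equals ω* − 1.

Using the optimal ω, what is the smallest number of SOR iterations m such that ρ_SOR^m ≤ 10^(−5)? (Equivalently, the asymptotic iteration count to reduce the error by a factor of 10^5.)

n=129: λ(B_J) = 1 − λ(A)/2 = cos(kπ/130); k=1 gives ρ_J = 0.9997080.
√(1−ρ_J²) simplifies to sin(π/130) = 0.0241637.
So ω* = 2/1.0241637 = 1.9528128 (Young).
ρ_SOR = ω* − 1 = 1.9528128 − 1 = 0.9528128.
m ≥ 5·ln10 / (−ln 0.9528128) = 238.181; smallest integer m = 239.

m = 239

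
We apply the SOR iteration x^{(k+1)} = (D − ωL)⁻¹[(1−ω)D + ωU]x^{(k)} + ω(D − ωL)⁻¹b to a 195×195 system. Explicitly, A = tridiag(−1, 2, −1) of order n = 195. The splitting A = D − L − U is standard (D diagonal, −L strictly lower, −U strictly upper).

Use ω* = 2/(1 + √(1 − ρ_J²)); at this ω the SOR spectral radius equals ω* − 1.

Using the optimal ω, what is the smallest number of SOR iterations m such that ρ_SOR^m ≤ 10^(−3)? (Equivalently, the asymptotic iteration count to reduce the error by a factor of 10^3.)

B_J for the 195×195 system has eigenvalues cos(kπ/196); ρ_J = cos(π/196) = 0.9998715.
root = sin(π/196) = 0.0160278  (since 1−cos² = sin²).
Then 2/(1+√(1−ρ_J²)) = 2/(1+0.0160278); ω* = 2/1.0160278 = 1.9684501.
ρ_SOR = ω* − 1 ≈ 0.9684501.
3·ln10 = 6.90776; −ln(0.9684501) = 0.0320583; m = ⌈6.90776/0.0320583⌉ = ⌈215.475⌉ = 216.

m = 216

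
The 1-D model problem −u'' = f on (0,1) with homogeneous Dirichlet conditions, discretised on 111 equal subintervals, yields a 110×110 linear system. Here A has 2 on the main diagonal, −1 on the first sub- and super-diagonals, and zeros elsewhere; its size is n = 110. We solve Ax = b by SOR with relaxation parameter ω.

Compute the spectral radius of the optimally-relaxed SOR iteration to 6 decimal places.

n=110: λ(B_J) = 1 − λ(A)/2 = cos(kπ/111); k=1 gives ρ_J = 0.999600.
√(1−ρ_J²) simplifies to sin(π/111) = 0.0282989.
ω* = 2/(1+0.0282989) = 1.944960
ρ_SOR = ω* − 1 ≈ 0.944960.

ρ_SOR = 0.944960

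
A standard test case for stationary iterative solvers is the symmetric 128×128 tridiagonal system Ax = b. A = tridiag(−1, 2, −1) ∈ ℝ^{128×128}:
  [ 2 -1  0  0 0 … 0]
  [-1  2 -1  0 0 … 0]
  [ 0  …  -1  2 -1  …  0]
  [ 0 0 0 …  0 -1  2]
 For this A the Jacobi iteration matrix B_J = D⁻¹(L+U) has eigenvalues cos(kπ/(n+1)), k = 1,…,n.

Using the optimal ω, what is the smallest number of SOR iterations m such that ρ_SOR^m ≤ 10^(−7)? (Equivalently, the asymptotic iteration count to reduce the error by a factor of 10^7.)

[ρ_J] n=128: ρ(B_J) = cos(π/(n+1)) = cos(π/129) = 0.9997035.
√(1 − cos²(π/129)) = sin(π/129) ≈ 0.0243510.
Young: ω* = 2/(1+√(1−ρ_J²)) = 2/(1+0.0243510) = 2/1.0243510 = 1.9524558.
ρ_SOR = ω* − 1 = 1.9524558 − 1 = 0.9524558.
7·ln10 = 16.1181; −ln(0.9524558) = 0.0487116; m = ⌈16.1181/0.0487116⌉ = ⌈330.888⌉ = 331.

m = 331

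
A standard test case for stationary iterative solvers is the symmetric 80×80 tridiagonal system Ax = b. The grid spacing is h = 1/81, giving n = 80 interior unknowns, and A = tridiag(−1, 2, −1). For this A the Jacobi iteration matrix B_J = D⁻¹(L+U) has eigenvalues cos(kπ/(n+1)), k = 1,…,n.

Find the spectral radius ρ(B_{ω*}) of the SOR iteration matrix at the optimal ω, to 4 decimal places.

ρ_SOR = 0.9253

[ρ_J] n=80: ρ(B_J) = cos(π/(n+1)) = cos(π/81) = 0.9992.
√(1 − cos²(π/81)) = sin(π/81) ≈ 0.03878.
[ω*] 2 ÷ (1 + 0.03878) = 2 ÷ 1.03878 = 1.9253.
[ρ_SOR] ω* − 1 = 0.9253.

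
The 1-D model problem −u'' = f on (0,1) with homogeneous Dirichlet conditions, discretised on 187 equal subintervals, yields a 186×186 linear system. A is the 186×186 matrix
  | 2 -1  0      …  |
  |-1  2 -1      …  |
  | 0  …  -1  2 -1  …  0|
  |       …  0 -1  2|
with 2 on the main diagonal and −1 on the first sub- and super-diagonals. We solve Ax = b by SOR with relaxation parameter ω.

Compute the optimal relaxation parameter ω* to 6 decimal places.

spectrum of D⁻¹(L+U) = {cos(kπ/187) : 1≤k≤186}; ρ_J = cos(π/187) = 0.999859.
√(1−ρ_J²) simplifies to sin(π/187) = 0.0167992.
ω* = 2 / (1 + 0.0167992) = 2 / 1.0167992 ≈ 1.966957.
[ρ_SOR] ω* − 1 = 0.966957.

ω* = 1.966957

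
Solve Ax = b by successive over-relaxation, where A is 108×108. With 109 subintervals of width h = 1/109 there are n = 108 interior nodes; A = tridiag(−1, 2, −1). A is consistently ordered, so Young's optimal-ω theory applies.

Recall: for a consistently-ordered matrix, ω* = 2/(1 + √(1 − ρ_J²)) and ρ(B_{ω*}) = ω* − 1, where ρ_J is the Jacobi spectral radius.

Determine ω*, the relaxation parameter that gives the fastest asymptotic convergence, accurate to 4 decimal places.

ω* = 1.9440

B_J for the 108×108 system has eigenvalues cos(kπ/109); ρ_J = cos(π/109) = 0.9996.
√(1 − cos²(π/109)) = sin(π/109) ≈ 0.02882.
ω* = 2/(1 + 0.02882) = 2/1.02882 = 1.9440.
Hence ρ(B_{ω*}) = 1.9440 − 1 = 0.9440.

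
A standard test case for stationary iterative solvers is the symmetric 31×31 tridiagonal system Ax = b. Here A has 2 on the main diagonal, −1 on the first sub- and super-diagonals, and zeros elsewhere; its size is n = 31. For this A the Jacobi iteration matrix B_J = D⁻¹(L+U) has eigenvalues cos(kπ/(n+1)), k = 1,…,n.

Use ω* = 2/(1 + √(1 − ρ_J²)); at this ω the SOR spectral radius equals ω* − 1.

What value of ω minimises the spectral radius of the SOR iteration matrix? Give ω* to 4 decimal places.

ω* = 1.8215

[ρ_J] n=31: ρ(B_J) = cos(π/(n+1)) = cos(π/32) = 0.9952.
√(1 − cos²(π/32)) = sin(π/32) ≈ 0.09802.
ω* = 2/(1 + 0.09802) = 2/1.09802 = 1.8215.
and ρ(B_{ω*}) = 1.8215 − 1 = 0.8215.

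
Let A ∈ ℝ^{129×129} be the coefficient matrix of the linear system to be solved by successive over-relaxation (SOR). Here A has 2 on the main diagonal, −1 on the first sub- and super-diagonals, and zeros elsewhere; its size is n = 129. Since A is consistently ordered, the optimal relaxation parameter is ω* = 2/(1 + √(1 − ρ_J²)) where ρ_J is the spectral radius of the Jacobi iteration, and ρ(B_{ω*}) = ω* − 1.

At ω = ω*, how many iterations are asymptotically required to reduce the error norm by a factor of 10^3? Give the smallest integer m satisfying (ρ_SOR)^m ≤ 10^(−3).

B_J for the 129×129 system has eigenvalues cos(kπ/130); ρ_J = cos(π/130) = 0.9997080.
1 − cos²(π/130) = sin²(π/130) ⇒ √(1−ρ_J²) = sin(π/130) = 0.0241637.
ω* = 2 / (1 + 0.0241637) = 2 / 1.0241637 ≈ 1.9528128.
and ρ(B_{ω*}) = 1.9528128 − 1 = 0.9528128.
ρ_SOR^m ≤ 10^(−3) ⇔ m ≥ 3·ln10/(−ln 0.9528128) = 6.90776/0.0483368 = 142.909; m = ⌈142.909⌉ = 143.

m = 143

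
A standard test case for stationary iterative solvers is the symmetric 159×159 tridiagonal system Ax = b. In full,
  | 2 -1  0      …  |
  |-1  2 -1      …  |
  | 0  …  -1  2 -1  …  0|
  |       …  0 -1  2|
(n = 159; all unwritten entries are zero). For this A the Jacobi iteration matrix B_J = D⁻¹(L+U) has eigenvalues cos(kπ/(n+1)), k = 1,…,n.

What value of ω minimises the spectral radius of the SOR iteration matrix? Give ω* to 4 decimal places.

spectrum of D⁻¹(L+U) = {cos(kπ/160) : 1≤k≤159}; ρ_J = cos(π/160) = 0.9998.
√(1−ρ_J²) simplifies to sin(π/160) = 0.01963.
[ω*] 2 ÷ (1 + 0.01963) = 2 ÷ 1.01963 = 1.9615.
ρ_SOR = ω* − 1 ≈ 0.9615.

ω* = 1.9615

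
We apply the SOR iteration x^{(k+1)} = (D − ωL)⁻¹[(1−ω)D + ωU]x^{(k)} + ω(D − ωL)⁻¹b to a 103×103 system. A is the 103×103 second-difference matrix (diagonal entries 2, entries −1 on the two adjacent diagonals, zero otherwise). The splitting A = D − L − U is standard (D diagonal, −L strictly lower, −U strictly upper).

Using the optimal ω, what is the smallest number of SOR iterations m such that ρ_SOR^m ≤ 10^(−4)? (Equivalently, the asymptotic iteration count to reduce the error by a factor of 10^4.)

m = 153

With n=103, ρ(Jacobi) = cos(π/104) = 0.9995438.
√(1−ρ_J²) simplifies to sin(π/104) = 0.0302030.
ω* = 2/(1+0.0302030) = 1.9413650
Hence ρ(B_{ω*}) = 1.9413650 − 1 = 0.9413650.
m ≥ 4·ln10 / (−ln 0.9413650) = 152.428; smallest integer m = 153.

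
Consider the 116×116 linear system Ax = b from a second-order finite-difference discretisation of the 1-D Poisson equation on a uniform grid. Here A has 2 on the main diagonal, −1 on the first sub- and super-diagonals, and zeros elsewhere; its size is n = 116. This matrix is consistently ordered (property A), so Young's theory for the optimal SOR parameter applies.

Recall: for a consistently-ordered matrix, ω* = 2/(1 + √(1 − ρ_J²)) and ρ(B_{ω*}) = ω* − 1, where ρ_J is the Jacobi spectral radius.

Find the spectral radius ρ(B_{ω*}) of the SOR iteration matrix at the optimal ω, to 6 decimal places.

ρ_SOR = 0.947708

B_J for the 116×116 system has eigenvalues cos(kπ/117); ρ_J = cos(π/117) = 0.999640.
√(1−ρ_J²) simplifies to sin(π/117) = 0.0268480.
ω* = 2/(1 + 0.0268480) = 2/1.0268480 = 1.947708.
ρ_SOR = ω* − 1 ≈ 0.947708.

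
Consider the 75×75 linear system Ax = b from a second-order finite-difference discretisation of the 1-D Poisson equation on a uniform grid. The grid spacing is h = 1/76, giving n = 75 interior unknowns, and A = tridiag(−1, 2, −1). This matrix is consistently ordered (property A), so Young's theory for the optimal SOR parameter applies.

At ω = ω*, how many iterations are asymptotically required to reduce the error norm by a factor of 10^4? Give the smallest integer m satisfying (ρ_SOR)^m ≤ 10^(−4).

m = 112

½·tridiag(1,0,1) at n=75: λ_k = cos(kπ/76); max |λ| at k=1 ⇒ ρ_J = cos(π/76) ≈ 0.9991458.
√(1 − cos²(π/76)) = sin(π/76) ≈ 0.0413250.
ω* = 2 / (1 + 0.0413250) = 2 / 1.0413250 ≈ 1.9206300.
ρ_SOR = ω* − 1 ≈ 0.9206300.
4·ln10 = 9.21034; −ln(0.9206300) = 0.0826971; m = ⌈9.21034/0.0826971⌉ = ⌈111.374⌉ = 112.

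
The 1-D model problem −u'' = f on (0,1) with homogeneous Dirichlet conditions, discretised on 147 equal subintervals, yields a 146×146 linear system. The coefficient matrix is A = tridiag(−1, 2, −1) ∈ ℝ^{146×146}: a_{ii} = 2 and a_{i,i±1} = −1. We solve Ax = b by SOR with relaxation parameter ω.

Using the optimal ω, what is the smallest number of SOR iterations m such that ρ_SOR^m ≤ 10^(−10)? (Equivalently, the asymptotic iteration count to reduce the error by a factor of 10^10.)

m = 539

ρ_J = max_k |cos(kπ/147)| = cos(π/147) = 0.9997716
√(1 − cos²(π/147)) = sin(π/147) ≈ 0.0213698.
So ω* = 2/1.0213698 = 1.9581546 (Young).
ρ_SOR = ω* − 1 ≈ 0.9581546.
10·ln10 = 23.0259; −ln(0.9581546) = 0.0427461; m = ⌈23.0259/0.0427461⌉ = ⌈538.667⌉ = 539.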